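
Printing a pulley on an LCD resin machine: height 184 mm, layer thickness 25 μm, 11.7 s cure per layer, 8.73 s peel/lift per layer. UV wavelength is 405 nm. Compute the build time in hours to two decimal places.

41.77 hours

Number of layers: 184 / 0.025 → 7360 (rounded up).
Each layer takes = 11.7 + 8.73, so 20.43 s.
Total = 7360 × 20.43 = 150364.8 s = 41.77 hours.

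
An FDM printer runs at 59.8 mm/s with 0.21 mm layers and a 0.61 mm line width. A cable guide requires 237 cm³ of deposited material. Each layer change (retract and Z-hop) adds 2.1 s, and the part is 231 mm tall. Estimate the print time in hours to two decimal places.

Extrusion cross-section: 0.21 × 0.61 → 0.1281 mm².
Toolpath length = 237 cm³ / 0.1281 mm² = 237000 / 0.1281 = 1850117.1 mm.
Extrusion time = 1850117.1 / 59.8, so 30938.4 s.
Number of layers: 231 / 0.21 → 1100 (rounded up).
Non-print overhead: 1100 × 2.1 → 2310 s.
Altogether 30938.4 + 2310 = 33248.4 s, i.e. 9.24 hours.

9.24 hours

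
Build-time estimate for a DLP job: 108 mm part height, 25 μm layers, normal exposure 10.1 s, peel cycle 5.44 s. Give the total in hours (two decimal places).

Layers = ⌈108/0.025⌉ = 4320.
Cycle time = 10.1 + 5.44, so 15.54 s.
Total = 4320 × 15.54 = 67132.8 s = 18.65 hours.

18.65 hours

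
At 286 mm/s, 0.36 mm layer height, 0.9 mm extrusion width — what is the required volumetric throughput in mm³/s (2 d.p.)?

92.66

Extrusion cross-section = 0.36 × 0.9 = 0.324 mm².
Volumetric flow = 286 × 0.324 = 92.66 mm³/s.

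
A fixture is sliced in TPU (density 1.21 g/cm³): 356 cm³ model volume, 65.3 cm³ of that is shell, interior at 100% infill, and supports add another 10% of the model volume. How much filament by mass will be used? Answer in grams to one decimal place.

Infill region = 356 − 65.3, so 290.7 cm³.
Infill volume = 1.00 × 290.7 = 290.7 cm³.
Support: 0.10 × 356 → 35.6 cm³.
Deposited volume: 65.3 + 290.7 + 35.6 → 391.6 cm³.
Mass: 391.6 × 1.21 → 473.836 g.

473.8 g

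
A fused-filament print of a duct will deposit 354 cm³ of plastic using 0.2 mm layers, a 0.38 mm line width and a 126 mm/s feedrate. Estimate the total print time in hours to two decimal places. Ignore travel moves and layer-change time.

Line area = 0.2 × 0.38 = 0.076 mm².
Toolpath length = 354 cm³ / 0.076 mm² = 354000 / 0.076 = 4657894.7 mm.
Print-move time = 4657894.7 / 126 = 36967.4 s.
36967.4 s = 10.27 hours.

10.27 hours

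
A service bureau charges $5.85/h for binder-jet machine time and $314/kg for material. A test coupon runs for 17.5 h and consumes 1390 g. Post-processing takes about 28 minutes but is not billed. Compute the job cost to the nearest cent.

Time charge: 5.85 × 17.5 → $102.375.
Material cost = 314 × 1390/1000, so $436.46.
Total = 102.375 + 436.46 = 538.835 ≈ $538.84.

$538.84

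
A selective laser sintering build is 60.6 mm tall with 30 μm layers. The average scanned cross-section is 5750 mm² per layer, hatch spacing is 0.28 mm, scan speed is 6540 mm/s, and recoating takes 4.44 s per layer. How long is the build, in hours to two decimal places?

Layers = ⌈60.6/0.03⌉ = 2020.
Per-layer scan distance = 5750 / 0.28, so 20535.7 mm.
Laser time per layer = 20535.7 / 6540, so 3.14 s.
Layer cycle = 3.14 + 4.44 = 7.58 s.
2020 layers × 7.58 s/layer = 15311.6 s, i.e. 4.25 hours.

4.25 hours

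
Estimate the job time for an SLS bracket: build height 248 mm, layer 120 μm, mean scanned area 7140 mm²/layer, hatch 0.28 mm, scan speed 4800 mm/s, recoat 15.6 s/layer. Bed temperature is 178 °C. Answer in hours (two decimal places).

12.01 hours

Number of layers: 248 / 0.12 → 2067 (rounded up).
Hatch length per layer: 7140 / 0.28 → 25500 mm.
Scan time per layer = 25500 / 4800 = 5.3125 s.
Per-layer time = 5.3125 + 15.6, so 20.9125 s.
Build time = 2067 × 20.9125 = 43226.1375 s = 12.01 hours.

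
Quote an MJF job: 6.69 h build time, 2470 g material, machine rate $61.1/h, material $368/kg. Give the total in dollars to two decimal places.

Time charge = 61.1 × 6.69 = $408.759.
Feedstock cost: 368 × 2470/1000 → $908.96.
Total = 408.759 + 908.96 = 1317.719 ≈ $1317.72.

$1317.72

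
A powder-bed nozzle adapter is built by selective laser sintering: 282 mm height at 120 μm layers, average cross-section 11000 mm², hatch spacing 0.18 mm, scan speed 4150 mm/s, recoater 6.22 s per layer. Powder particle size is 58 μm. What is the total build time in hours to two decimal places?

13.67 hours

Layer count = ceil(282 / 0.12) = 2350.
Per-layer scan distance = 11000 / 0.18, so 61111.1 mm.
Per-layer scan time = 61111.1 / 4150, so 14.7256 s.
Per-layer time = 14.7256 + 6.22 = 20.9456 s.
Build time = 2350 × 20.9456 = 49222.16 s = 13.67 hours.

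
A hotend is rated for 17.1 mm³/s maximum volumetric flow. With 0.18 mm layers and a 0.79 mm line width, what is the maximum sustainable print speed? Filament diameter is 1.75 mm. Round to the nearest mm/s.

120 mm/s

Bead cross-section = 0.18 × 0.79, so 0.1422 mm².
v_max = Q/A = 17.1/0.1422 = 120.25 mm/s → 120 mm/s.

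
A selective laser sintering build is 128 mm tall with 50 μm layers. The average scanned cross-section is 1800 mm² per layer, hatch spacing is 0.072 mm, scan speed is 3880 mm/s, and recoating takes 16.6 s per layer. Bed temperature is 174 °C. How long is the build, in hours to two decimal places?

Layers = ⌈128/0.05⌉ = 2560.
Per-layer scan distance = 1800 / 0.072 = 25000 mm.
Scan time per layer = 25000 / 3880 = 6.4433 s.
Time per layer = 6.4433 + 16.6, so 23.0433 s.
Total: 2560 × 23.0433 s = 58990.848 s → 16.39 hours.

16.39 hours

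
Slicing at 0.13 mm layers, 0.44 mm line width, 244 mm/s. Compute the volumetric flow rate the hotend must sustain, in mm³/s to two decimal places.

13.96

A = 0.13 × 0.44, so 0.0572 mm².
Q = v·A = 244 × 0.0572 = 13.96 mm³/s.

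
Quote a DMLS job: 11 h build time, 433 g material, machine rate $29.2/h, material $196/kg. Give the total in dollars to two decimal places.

$406.07

Machine-time cost = 29.2 × 11 = $321.20.
Material charge = 196 × 433/1000, so $84.868.
Total = 321.20 + 84.868 = 406.068 ≈ $406.07.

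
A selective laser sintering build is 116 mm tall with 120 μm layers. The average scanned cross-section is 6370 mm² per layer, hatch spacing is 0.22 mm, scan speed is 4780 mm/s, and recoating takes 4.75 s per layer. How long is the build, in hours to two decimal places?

Number of layers: 116 / 0.12 → 967 (rounded up).
Scan path per layer = 6370 / 0.22 = 28954.5 mm.
Laser time per layer = 28954.5 / 4780 = 6.0574 s.
Layer cycle = 6.0574 + 4.75, so 10.8074 s.
Total: 967 × 10.8074 s = 10450.7558 s → 2.90 hours.

2.90 hours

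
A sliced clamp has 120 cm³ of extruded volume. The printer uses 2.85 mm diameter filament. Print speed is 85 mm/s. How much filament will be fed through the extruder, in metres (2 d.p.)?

18.81 m

Filament cross-section = π × (2.85/2)² = 6.3794 mm².
Length = 120 cm³ / 6.3794 mm² = 120000 / 6.3794 = 18810.55 mm = 18.81 m.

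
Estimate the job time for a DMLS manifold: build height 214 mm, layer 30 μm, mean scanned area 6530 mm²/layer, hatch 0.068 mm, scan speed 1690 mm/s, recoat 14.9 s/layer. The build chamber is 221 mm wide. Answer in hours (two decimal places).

Layers = ⌈214/0.03⌉ = 7134.
Scan path per layer = 6530 / 0.068, so 96029.4 mm.
Laser time per layer: 96029.4 / 1690 → 56.8221 s.
Time per layer: 56.8221 + 14.9 → 71.7221 s.
Total: 7134 × 71.7221 s = 511665.4614 s → 142.13 hours.

142.13 hours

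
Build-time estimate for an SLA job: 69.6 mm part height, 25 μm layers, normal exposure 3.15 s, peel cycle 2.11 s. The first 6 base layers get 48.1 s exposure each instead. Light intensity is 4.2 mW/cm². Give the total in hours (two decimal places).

4.14 hours

Layers = ⌈69.6/0.025⌉ = 2784.
Burn-in layers = 6 × (48.1 + 2.11), so 301.26 s.
Remaining layers = 2778 × (3.15 + 2.11), so 14612.28 s.
Sum: 301.26 + 14612.28 = 14913.54 s → 4.14 hours.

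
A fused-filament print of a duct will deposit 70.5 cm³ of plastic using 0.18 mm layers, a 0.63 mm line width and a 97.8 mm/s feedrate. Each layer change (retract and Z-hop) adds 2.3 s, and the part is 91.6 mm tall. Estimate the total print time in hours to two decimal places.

2.09 hours

Line area: 0.18 × 0.63 → 0.1134 mm².
Total extruded path = 70500/0.1134 = 621693.1 mm.
Time extruding: 621693.1 / 97.8 → 6356.8 s.
Layers = ⌈91.6/0.18⌉ = 509.
Non-print overhead: 509 × 2.3 → 1170.7 s.
Altogether 6356.8 + 1170.7 = 7527.5 s, i.e. 2.09 hours.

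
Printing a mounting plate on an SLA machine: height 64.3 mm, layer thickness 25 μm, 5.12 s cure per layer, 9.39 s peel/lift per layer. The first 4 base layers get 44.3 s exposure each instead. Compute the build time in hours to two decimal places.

10.41 hours

Layers = ⌈64.3/0.025⌉ = 2572.
Burn-in layers: 4 × (44.3 + 9.39) → 214.76 s.
Normal layers: 2568 × (5.12 + 9.39) → 37261.68 s.
Sum: 214.76 + 37261.68 = 37476.44 s → 10.41 hours.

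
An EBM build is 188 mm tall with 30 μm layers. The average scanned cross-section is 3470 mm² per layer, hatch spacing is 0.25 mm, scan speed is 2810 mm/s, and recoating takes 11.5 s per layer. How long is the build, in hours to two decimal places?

28.62 hours

Number of layers: 188 / 0.03 → 6267 (rounded up).
Scan path per layer: 3470 / 0.25 → 13880 mm.
Beam time per layer = 13880 / 2810, so 4.9395 s.
Layer cycle: 4.9395 + 11.5 → 16.4395 s.
Total: 6267 × 16.4395 s = 103026.3465 s → 28.62 hours.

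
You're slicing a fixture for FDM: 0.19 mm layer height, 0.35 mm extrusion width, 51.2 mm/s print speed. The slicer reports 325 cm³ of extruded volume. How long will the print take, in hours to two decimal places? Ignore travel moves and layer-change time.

Bead cross-section = 0.19 × 0.35 = 0.0665 mm².
Path length: 325000 mm³ / 0.0665 mm² → 4887218 mm.
Extrusion time: 4887218 / 51.2 → 95453.5 s.
That's 95453.5 s → 26.51 hours.

26.51 hours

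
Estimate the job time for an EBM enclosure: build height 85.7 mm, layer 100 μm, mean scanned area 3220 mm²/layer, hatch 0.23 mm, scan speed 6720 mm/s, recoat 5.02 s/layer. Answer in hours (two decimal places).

Number of layers: 85.7 / 0.1 → 857 (rounded up).
Scan path per layer = 3220 / 0.23, so 14000 mm.
Beam time per layer: 14000 / 6720 → 2.0833 s.
Per-layer time = 2.0833 + 5.02, so 7.1033 s.
857 layers × 7.1033 s/layer = 6087.5281 s, i.e. 1.69 hours.

1.69 hours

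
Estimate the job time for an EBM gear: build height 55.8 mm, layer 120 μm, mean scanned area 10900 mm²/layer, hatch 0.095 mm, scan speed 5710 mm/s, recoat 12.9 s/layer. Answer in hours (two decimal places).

4.26 hours

Layers = ⌈55.8/0.12⌉ = 465.
Per-layer scan distance = 10900 / 0.095, so 114736.8 mm.
Beam time per layer: 114736.8 / 5710 → 20.094 s.
Time per layer = 20.094 + 12.9 = 32.994 s.
Build time = 465 × 32.994 = 15342.21 s = 4.26 hours.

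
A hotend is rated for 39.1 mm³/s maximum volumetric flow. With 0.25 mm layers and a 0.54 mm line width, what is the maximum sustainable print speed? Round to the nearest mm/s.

A = 0.25 × 0.54 = 0.135 mm².
Max speed = 39.1 / 0.135 = 289.63 ≈ 290 mm/s.

290 mm/s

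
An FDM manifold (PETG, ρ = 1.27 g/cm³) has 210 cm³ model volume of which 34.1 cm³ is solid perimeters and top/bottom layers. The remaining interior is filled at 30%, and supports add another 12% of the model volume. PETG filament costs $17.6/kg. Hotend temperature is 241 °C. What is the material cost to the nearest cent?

Infill region = 210 − 34.1, so 175.9 cm³.
Deposited infill: 0.30 × 175.9 → 52.77 cm³.
Support = 0.12 × 210 = 25.2 cm³.
Total printed volume = 34.1 + 52.77 + 25.2, so 112.07 cm³.
Mass = 112.07 × 1.27, so 142.3289 g.
At $17.6/kg: 142.3289/1000 × 17.6 = $2.50.

$2.50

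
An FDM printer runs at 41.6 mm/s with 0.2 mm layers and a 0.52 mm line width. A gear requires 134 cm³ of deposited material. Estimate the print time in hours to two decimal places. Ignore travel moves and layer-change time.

Line area = 0.2 × 0.52 = 0.104 mm².
Toolpath length = 134 cm³ / 0.104 mm² = 134000 / 0.104 = 1288461.5 mm.
Print-move time = 1288461.5 / 41.6, so 30972.6 s.
Converting: 30972.6 s = 8.60 hours.

8.60 hours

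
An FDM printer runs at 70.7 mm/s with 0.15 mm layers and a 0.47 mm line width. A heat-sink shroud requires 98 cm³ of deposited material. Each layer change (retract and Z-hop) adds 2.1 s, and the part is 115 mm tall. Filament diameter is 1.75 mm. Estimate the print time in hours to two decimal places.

Extrusion cross-section: 0.15 × 0.47 → 0.0705 mm².
Toolpath length = 98 cm³ / 0.0705 mm² = 98000 / 0.0705 = 1390070.9 mm.
Print-move time: 1390070.9 / 70.7 → 19661.5 s.
Number of layers: 115 / 0.15 → 767 (rounded up).
Non-print overhead: 767 × 2.1 → 1610.7 s.
Total = 19661.5 + 1610.7 = 21272.2 s = 5.91 hours.

5.91 hours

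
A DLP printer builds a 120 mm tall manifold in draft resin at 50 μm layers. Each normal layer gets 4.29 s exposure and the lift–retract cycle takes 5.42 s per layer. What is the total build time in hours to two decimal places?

6.47 hours

Number of layers: 120 / 0.05 → 2400 (rounded up).
Per-layer time = 4.29 + 5.42, so 9.71 s.
Build time: 2400 × 9.71 s = 23304 s, i.e. 6.47 hours.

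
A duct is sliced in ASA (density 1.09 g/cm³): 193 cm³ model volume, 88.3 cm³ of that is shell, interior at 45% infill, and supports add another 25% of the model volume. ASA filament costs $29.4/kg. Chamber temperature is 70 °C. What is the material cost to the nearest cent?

Infill region: 193 − 88.3 → 104.7 cm³.
Deposited infill: 0.45 × 104.7 → 47.115 cm³.
Support = 0.25 × 193 = 48.25 cm³.
Deposited volume: 88.3 + 47.115 + 48.25 → 183.665 cm³.
Mass = 183.665 × 1.09 = 200.19485 g.
At $29.4/kg: 200.19485/1000 × 29.4 = $5.89.

$5.89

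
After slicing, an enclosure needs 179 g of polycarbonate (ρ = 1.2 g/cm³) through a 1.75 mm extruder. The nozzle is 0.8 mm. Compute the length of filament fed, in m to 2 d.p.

62.02 m

Volume = 179 g / 1.2 g·cm⁻³ = 149.1667 cm³ = 149166.7 mm³.
Filament cross-section = π × (1.75/2)² = 2.4053 mm².
L = V/A = 149166.7/2.4053 = 62015.84 mm → 62.02 m.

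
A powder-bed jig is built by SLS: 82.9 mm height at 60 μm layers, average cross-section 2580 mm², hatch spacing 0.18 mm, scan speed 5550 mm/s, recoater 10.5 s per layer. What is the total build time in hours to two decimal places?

Layers = ⌈82.9/0.06⌉ = 1382.
Scan path per layer: 2580 / 0.18 → 14333.3 mm.
Per-layer scan time: 14333.3 / 5550 → 2.5826 s.
Time per layer: 2.5826 + 10.5 → 13.0826 s.
Build time = 1382 × 13.0826 = 18080.1532 s = 5.02 hours.

5.02 hours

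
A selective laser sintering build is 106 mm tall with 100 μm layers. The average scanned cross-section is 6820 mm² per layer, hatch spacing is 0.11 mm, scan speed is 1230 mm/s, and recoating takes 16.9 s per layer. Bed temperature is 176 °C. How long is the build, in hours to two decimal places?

19.82 hours

Layer count = ceil(106 / 0.1) = 1060.
Per-layer scan distance: 6820 / 0.11 → 62000 mm.
Laser time per layer = 62000 / 1230 = 50.4065 s.
Time per layer: 50.4065 + 16.9 → 67.3065 s.
Build time = 1060 × 67.3065 = 71344.89 s = 19.82 hours.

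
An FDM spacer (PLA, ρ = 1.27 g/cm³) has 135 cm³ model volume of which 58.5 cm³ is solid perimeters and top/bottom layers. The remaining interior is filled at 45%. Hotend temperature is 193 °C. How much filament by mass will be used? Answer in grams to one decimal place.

Interior volume: 135 − 58.5 → 76.5 cm³.
Infill volume: 0.45 × 76.5 → 34.425 cm³.
Total printed volume = 58.5 + 34.425, so 92.925 cm³.
Mass = 92.925 × 1.27 = 118.01475 g.

118.0 g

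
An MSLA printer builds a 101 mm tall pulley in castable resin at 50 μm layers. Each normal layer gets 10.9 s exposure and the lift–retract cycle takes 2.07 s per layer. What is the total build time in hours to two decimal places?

7.28 hours

Layer count = ceil(101 / 0.05) = 2020.
Cycle time = 10.9 + 2.07, so 12.97 s.
Build time: 2020 × 12.97 s = 26199.4 s, i.e. 7.28 hours.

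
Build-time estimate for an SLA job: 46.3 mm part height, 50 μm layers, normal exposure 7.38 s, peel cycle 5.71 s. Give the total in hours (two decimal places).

3.37 hours

Layer count = ceil(46.3 / 0.05) = 926.
Per-layer time: 7.38 + 5.71 → 13.09 s.
Build time: 926 × 13.09 s = 12121.34 s, i.e. 3.37 hours.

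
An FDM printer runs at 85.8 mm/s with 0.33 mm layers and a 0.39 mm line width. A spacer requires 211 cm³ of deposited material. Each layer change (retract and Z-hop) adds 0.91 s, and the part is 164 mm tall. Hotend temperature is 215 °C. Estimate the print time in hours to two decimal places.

5.43 hours

Extrusion cross-section = 0.33 × 0.39 = 0.1287 mm².
Toolpath length = 211 cm³ / 0.1287 mm² = 211000 / 0.1287 = 1639471.6 mm.
Extrusion time = 1639471.6 / 85.8, so 19108.1 s.
Number of layers: 164 / 0.33 → 497 (rounded up).
Z-hop total = 497 × 0.91 = 452.27 s.
Altogether 19108.1 + 452.27 = 19560.37 s, i.e. 5.43 hours.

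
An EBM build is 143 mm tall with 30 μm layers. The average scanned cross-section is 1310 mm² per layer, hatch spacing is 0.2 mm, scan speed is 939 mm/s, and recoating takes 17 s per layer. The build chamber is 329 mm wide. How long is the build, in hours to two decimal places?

Number of layers: 143 / 0.03 → 4767 (rounded up).
Hatch length per layer: 1310 / 0.2 → 6550 mm.
Beam time per layer = 6550 / 939 = 6.9755 s.
Layer cycle = 6.9755 + 17, so 23.9755 s.
4767 layers × 23.9755 s/layer = 114291.2085 s, i.e. 31.75 hours.

31.75 hours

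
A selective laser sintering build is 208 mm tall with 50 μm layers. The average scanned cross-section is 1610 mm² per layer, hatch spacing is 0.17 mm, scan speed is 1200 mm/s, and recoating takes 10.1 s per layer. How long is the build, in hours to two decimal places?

20.79 hours

Layers = ⌈208/0.05⌉ = 4160.
Scan path per layer = 1610 / 0.17 = 9470.6 mm.
Scan time per layer: 9470.6 / 1200 → 7.8922 s.
Per-layer time = 7.8922 + 10.1, so 17.9922 s.
Total: 4160 × 17.9922 s = 74847.552 s → 20.79 hours.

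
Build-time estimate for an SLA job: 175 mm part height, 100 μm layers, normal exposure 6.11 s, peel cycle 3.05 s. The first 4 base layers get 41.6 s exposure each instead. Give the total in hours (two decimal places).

Layer count = ceil(175 / 0.1) = 1750.
Base layers: 4 × (41.6 + 3.05) → 178.6 s.
Normal layers = 1746 × (6.11 + 3.05) = 15993.36 s.
Total = 178.6 + 15993.36 = 16171.96 s = 4.49 hours.

4.49 hours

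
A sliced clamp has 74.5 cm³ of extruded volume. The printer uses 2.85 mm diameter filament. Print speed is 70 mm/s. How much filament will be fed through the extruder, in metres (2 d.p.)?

11.68 m

Cross-section of 2.85 mm filament: π·(2.85/2)² = 6.3794 mm².
L = 74500 mm³ / 6.3794 mm² = 11678.21 mm, i.e. 11.68 m.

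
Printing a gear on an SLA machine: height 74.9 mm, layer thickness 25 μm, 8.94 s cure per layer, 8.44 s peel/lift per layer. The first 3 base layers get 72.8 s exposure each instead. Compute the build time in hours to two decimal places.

Number of layers: 74.9 / 0.025 → 2996 (rounded up).
Base layers = 3 × (72.8 + 8.44), so 243.72 s.
Normal layers = 2993 × (8.94 + 8.44) = 52018.34 s.
Sum: 243.72 + 52018.34 = 52262.06 s → 14.52 hours.

14.52 hours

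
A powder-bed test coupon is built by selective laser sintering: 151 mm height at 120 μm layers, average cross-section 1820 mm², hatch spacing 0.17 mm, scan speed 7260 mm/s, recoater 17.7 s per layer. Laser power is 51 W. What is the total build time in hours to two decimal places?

Layers = ⌈151/0.12⌉ = 1259.
Scan path per layer = 1820 / 0.17 = 10705.9 mm.
Per-layer scan time = 10705.9 / 7260, so 1.4746 s.
Per-layer time = 1.4746 + 17.7, so 19.1746 s.
Build time = 1259 × 19.1746 = 24140.8214 s = 6.71 hours.

6.71 hours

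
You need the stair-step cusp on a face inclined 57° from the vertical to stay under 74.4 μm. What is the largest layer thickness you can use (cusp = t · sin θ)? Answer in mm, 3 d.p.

Layer height = cusp / sin(57°) = 0.0744 / 0.8387 = 0.089 mm.

0.089 mm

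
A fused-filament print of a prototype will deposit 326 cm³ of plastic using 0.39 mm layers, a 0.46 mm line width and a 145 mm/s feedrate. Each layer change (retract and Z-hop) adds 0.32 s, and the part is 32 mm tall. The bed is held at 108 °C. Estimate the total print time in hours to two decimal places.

Extrusion cross-section = 0.39 × 0.46, so 0.1794 mm².
Path length: 326000 mm³ / 0.1794 mm² → 1817168.3 mm.
Time extruding = 1817168.3 / 145, so 12532.2 s.
Layers = ⌈32/0.39⌉ = 83.
Non-print overhead = 83 × 0.32 = 26.56 s.
Total = 12532.2 + 26.56 = 12558.76 s = 3.49 hours.

3.49 hours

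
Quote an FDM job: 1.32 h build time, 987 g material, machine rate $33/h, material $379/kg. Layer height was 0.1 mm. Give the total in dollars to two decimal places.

Machine cost: 33 × 1.32 → $43.56.
Material charge: 379 × 987/1000 → $374.073.
Total = 43.56 + 374.073 = 417.633 ≈ $417.63.

$417.63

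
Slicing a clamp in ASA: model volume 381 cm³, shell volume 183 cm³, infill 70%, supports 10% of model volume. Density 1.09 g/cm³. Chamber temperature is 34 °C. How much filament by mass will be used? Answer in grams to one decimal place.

392.1 g

Volume inside the shell = 381 − 183, so 198 cm³.
Deposited infill = 0.70 × 198 = 138.6 cm³.
Support = 0.10 × 381 = 38.1 cm³.
Total printed volume: 183 + 138.6 + 38.1 → 359.7 cm³.
Mass = 359.7 × 1.09, so 392.073 g.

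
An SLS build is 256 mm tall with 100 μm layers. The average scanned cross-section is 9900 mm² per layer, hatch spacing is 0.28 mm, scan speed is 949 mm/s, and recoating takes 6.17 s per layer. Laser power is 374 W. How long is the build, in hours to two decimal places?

30.88 hours

Number of layers: 256 / 0.1 → 2560 (rounded up).
Per-layer scan distance = 9900 / 0.28, so 35357.1 mm.
Scan time per layer = 35357.1 / 949 = 37.2572 s.
Layer cycle = 37.2572 + 6.17, so 43.4272 s.
Total: 2560 × 43.4272 s = 111173.632 s → 30.88 hours.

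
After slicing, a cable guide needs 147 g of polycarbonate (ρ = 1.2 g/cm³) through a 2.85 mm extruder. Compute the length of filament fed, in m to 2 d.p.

19.20 m

Volume = 147 g / 1.2 g·cm⁻³ = 122.5 cm³ = 122500 mm³.
Cross-section of 2.85 mm filament: π·(2.85/2)² = 6.3794 mm².
Length = 122500 / 6.3794 = 19202.43 mm = 19.20 m.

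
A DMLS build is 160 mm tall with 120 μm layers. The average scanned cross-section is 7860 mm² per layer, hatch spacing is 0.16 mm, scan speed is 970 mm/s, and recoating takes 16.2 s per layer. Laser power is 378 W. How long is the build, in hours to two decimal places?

Layers = ⌈160/0.12⌉ = 1334.
Hatch length per layer: 7860 / 0.16 → 49125 mm.
Laser time per layer = 49125 / 970, so 50.6443 s.
Layer cycle = 50.6443 + 16.2, so 66.8443 s.
1334 layers × 66.8443 s/layer = 89170.2962 s, i.e. 24.77 hours.

24.77 hours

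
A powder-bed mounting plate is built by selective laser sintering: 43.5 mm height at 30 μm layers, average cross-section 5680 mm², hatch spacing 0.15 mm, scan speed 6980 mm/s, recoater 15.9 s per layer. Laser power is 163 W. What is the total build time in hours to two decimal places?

8.59 hours

Layer count = ceil(43.5 / 0.03) = 1450.
Hatch length per layer: 5680 / 0.15 → 37866.7 mm.
Per-layer scan time = 37866.7 / 6980 = 5.425 s.
Layer cycle = 5.425 + 15.9, so 21.325 s.
Build time = 1450 × 21.325 = 30921.25 s = 8.59 hours.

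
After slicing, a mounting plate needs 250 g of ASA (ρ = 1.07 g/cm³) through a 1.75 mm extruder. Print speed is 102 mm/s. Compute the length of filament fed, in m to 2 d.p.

97.14 m

Volume = 250 g / 1.07 g·cm⁻³ = 233.6449 cm³ = 233644.9 mm³.
Filament cross-section = π × (1.75/2)² = 2.4053 mm².
Length = 233644.9 / 2.4053 = 97137.53 mm = 97.14 m.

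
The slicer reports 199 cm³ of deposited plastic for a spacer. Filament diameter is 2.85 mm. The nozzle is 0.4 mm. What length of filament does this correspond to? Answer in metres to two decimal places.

Cross-section of 2.85 mm filament: π·(2.85/2)² = 6.3794 mm².
Length = 199 cm³ / 6.3794 mm² = 199000 / 6.3794 = 31194.16 mm = 31.19 m.

31.19 m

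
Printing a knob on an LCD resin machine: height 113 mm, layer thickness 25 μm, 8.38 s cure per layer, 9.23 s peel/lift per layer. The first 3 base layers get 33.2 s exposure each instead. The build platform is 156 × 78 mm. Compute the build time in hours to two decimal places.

22.13 hours

Layer count = ceil(113 / 0.025) = 4520.
Base layers: 3 × (33.2 + 9.23) → 127.29 s.
Regular layers = 4517 × (8.38 + 9.23), so 79544.37 s.
Sum: 127.29 + 79544.37 = 79671.66 s → 22.13 hours.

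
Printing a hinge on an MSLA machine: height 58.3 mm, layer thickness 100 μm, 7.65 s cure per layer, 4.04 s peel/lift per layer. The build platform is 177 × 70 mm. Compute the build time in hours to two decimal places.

Layers = ⌈58.3/0.1⌉ = 583.
Cycle time: 7.65 + 4.04 → 11.69 s.
Build time: 583 × 11.69 s = 6815.27 s, i.e. 1.89 hours.

1.89 hours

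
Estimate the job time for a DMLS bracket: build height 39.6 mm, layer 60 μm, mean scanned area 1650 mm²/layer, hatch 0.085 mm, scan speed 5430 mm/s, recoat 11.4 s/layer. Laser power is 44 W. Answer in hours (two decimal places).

Layers = ⌈39.6/0.06⌉ = 660.
Hatch length per layer: 1650 / 0.085 → 19411.8 mm.
Scan time per layer = 19411.8 / 5430, so 3.5749 s.
Time per layer = 3.5749 + 11.4, so 14.9749 s.
660 layers × 14.9749 s/layer = 9883.434 s, i.e. 2.75 hours.

2.75 hours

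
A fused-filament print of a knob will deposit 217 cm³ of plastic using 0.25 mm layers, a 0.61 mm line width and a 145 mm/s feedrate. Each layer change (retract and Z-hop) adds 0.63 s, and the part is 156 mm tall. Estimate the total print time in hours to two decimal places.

2.84 hours

Extrusion cross-section: 0.25 × 0.61 → 0.1525 mm².
Path length: 217000 mm³ / 0.1525 mm² → 1422950.8 mm.
Print-move time = 1422950.8 / 145, so 9813.5 s.
Layer count = ceil(156 / 0.25) = 624.
Non-print overhead = 624 × 0.63 = 393.12 s.
Total = 9813.5 + 393.12 = 10206.62 s = 2.84 hours.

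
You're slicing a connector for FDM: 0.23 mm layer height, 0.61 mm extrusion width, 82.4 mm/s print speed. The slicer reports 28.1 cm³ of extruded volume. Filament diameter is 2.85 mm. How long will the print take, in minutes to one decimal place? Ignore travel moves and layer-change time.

Bead cross-section = 0.23 × 0.61 = 0.1403 mm².
Total extruded path = 28100/0.1403 = 200285.1 mm.
Time extruding: 200285.1 / 82.4 → 2430.6 s.
In the requested units: 2430.6 s = 40.5 minutes.

40.5 minutes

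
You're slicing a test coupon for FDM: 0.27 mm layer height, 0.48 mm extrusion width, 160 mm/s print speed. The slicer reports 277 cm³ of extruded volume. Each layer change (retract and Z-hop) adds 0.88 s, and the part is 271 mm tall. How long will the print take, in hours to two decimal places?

Bead cross-section = 0.27 × 0.48, so 0.1296 mm².
Toolpath length = 277 cm³ / 0.1296 mm² = 277000 / 0.1296 = 2137345.7 mm.
Print-move time = 2137345.7 / 160, so 13358.4 s.
Layers = ⌈271/0.27⌉ = 1004.
Layer-change overhead: 1004 × 0.88 → 883.52 s.
Total = 13358.4 + 883.52 = 14241.92 s = 3.96 hours.

3.96 hours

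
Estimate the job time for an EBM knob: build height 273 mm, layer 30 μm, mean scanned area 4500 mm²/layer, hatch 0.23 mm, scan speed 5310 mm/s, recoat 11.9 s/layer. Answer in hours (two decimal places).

39.39 hours

Number of layers: 273 / 0.03 → 9100 (rounded up).
Hatch length per layer = 4500 / 0.23, so 19565.2 mm.
Scan time per layer: 19565.2 / 5310 → 3.6846 s.
Layer cycle: 3.6846 + 11.9 → 15.5846 s.
9100 layers × 15.5846 s/layer = 141819.86 s, i.e. 39.39 hours.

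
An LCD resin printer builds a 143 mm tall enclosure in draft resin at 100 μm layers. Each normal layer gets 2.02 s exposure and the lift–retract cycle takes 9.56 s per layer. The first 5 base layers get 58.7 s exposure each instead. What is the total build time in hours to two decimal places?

Layer count = ceil(143 / 0.1) = 1430.
Bottom layers: 5 × (58.7 + 9.56) → 341.3 s.
Remaining layers: 1425 × (2.02 + 9.56) → 16501.5 s.
Sum: 341.3 + 16501.5 = 16842.8 s → 4.68 hours.

4.68 hours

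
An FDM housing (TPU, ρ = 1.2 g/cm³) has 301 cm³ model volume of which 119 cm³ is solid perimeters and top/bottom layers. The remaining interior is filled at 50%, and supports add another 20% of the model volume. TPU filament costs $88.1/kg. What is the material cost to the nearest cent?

$28.57

Volume inside the shell = 301 − 119, so 182 cm³.
Infill volume: 0.50 × 182 → 91 cm³.
Support = 0.20 × 301 = 60.2 cm³.
Total extruded = 119 + 91 + 60.2 = 270.2 cm³.
Mass = 270.2 × 1.2, so 324.24 g.
At $88.1/kg: 324.24/1000 × 88.1 = $28.57.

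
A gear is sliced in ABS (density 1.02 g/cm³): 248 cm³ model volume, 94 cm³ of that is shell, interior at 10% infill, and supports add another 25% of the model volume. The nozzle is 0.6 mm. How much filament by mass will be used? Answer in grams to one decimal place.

174.8 g

Infill region = 248 − 94, so 154 cm³.
Infill deposited = 0.10 × 154, so 15.4 cm³.
Support = 0.25 × 248 = 62 cm³.
Total extruded: 94 + 15.4 + 62 → 171.4 cm³.
Mass = 171.4 × 1.02, so 174.828 g.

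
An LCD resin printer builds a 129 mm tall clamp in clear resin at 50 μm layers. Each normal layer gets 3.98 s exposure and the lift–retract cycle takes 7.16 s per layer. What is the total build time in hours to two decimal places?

7.98 hours

Layer count = ceil(129 / 0.05) = 2580.
Each layer takes = 3.98 + 7.16, so 11.14 s.
Total = 2580 × 11.14 = 28741.2 s = 7.98 hours.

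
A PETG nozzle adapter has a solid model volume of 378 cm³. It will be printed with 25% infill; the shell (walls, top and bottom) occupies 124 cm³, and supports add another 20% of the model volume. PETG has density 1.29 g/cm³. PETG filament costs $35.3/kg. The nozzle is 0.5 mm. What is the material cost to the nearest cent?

Volume inside the shell: 378 − 124 → 254 cm³.
Infill volume = 0.25 × 254 = 63.5 cm³.
Support: 0.20 × 378 → 75.6 cm³.
Total printed volume = 124 + 63.5 + 75.6 = 263.1 cm³.
Mass = 263.1 × 1.29 = 339.399 g.
At $35.3/kg: 339.399/1000 × 35.3 = $11.98.

$11.98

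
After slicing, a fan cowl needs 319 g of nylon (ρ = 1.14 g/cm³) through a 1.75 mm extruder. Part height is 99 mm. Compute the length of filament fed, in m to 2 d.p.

Extruded volume: 319/1.14 = 279.8246 cm³ (279824.6 mm³).
Filament cross-section = π × (1.75/2)² = 2.4053 mm².
L = V/A = 279824.6/2.4053 = 116336.67 mm → 116.34 m.

116.34 m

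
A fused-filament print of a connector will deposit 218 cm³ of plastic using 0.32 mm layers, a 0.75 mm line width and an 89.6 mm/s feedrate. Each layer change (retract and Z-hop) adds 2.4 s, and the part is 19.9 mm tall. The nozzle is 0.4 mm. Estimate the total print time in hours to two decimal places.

2.86 hours

Bead cross-section: 0.32 × 0.75 → 0.24 mm².
Toolpath length = 218 cm³ / 0.24 mm² = 218000 / 0.24 = 908333.3 mm.
Print-move time = 908333.3 / 89.6, so 10137.6 s.
Layer count = ceil(19.9 / 0.32) = 63.
Layer-change overhead = 63 × 2.4 = 151.2 s.
Total = 10137.6 + 151.2 = 10288.8 s = 2.86 hours.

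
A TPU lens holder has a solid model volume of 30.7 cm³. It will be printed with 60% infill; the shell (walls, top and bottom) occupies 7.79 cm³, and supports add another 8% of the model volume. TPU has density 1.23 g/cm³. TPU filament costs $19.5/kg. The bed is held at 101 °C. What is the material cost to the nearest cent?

$0.58

Volume inside the shell: 30.7 − 7.79 → 22.91 cm³.
Infill deposited = 0.60 × 22.91 = 13.746 cm³.
Support = 0.08 × 30.7, so 2.456 cm³.
Total extruded = 7.79 + 13.746 + 2.456 = 23.992 cm³.
Mass: 23.992 × 1.23 → 29.51016 g.
At $19.5/kg: 29.51016/1000 × 19.5 = $0.58.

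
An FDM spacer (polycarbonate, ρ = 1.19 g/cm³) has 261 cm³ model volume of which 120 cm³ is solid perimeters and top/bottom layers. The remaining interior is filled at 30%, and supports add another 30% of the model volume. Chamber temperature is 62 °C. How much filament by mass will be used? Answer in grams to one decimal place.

Infill region = 261 − 120, so 141 cm³.
Deposited infill = 0.30 × 141, so 42.3 cm³.
Support = 0.30 × 261 = 78.3 cm³.
Deposited volume = 120 + 42.3 + 78.3 = 240.6 cm³.
Mass: 240.6 × 1.19 → 286.314 g.

286.3 g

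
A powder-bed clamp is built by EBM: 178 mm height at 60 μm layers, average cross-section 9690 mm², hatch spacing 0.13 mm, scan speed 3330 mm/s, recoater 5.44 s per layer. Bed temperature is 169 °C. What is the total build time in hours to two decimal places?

Layers = ⌈178/0.06⌉ = 2967.
Hatch length per layer = 9690 / 0.13 = 74538.5 mm.
Scan time per layer: 74538.5 / 3330 → 22.3839 s.
Per-layer time = 22.3839 + 5.44 = 27.8239 s.
2967 layers × 27.8239 s/layer = 82553.5113 s, i.e. 22.93 hours.

22.93 hours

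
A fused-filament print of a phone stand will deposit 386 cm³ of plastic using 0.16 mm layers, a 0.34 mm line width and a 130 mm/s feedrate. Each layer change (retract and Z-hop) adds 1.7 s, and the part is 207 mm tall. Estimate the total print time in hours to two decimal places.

Bead cross-section: 0.16 × 0.34 → 0.0544 mm².
Total extruded path = 386000/0.0544 = 7095588.2 mm.
Print-move time = 7095588.2 / 130, so 54581.4 s.
Layers = ⌈207/0.16⌉ = 1294.
Layer-change overhead: 1294 × 1.7 → 2199.8 s.
Altogether 54581.4 + 2199.8 = 56781.2 s, i.e. 15.77 hours.

15.77 hours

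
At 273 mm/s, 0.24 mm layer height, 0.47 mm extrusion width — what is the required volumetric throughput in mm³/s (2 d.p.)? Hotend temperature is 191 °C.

30.79

Bead cross-section = 0.24 × 0.47 = 0.1128 mm².
Q = v·A = 273 × 0.1128 = 30.79 mm³/s.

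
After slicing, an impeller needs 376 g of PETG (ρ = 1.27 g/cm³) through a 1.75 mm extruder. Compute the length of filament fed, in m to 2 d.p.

123.09 m

Extruded volume: 376/1.27 = 296.063 cm³ (296063 mm³).
Cross-section of 1.75 mm filament: π·(1.75/2)² = 2.4053 mm².
L = V/A = 296063/2.4053 = 123087.76 mm → 123.09 m.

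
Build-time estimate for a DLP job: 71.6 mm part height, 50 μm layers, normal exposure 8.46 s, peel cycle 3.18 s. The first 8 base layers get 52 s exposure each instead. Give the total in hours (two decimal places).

4.73 hours

Number of layers: 71.6 / 0.05 → 1432 (rounded up).
Burn-in layers: 8 × (52 + 3.18) → 441.44 s.
Normal layers = 1424 × (8.46 + 3.18) = 16575.36 s.
Sum: 441.44 + 16575.36 = 17016.8 s → 4.73 hours.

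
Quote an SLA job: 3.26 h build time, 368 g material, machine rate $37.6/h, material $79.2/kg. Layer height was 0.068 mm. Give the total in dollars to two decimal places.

$151.72

Time charge: 37.6 × 3.26 → $122.576.
Material charge = 79.2 × 368/1000, so $29.1456.
Total = 122.576 + 29.1456 = 151.7216 ≈ $151.72.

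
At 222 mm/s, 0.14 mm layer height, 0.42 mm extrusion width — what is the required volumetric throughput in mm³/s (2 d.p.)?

13.05

A = 0.14 × 0.42, so 0.0588 mm².
Volumetric flow = 222 × 0.0588 = 13.05 mm³/s.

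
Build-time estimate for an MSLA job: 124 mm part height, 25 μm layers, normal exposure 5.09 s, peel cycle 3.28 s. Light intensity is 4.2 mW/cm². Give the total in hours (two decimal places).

Number of layers: 124 / 0.025 → 4960 (rounded up).
Cycle time = 5.09 + 3.28, so 8.37 s.
Total = 4960 × 8.37 = 41515.2 s = 11.53 hours.

11.53 hours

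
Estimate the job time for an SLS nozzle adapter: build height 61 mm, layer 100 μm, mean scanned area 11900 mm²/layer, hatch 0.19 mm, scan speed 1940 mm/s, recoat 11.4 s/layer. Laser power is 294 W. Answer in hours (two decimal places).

7.40 hours

Layer count = ceil(61 / 0.1) = 610.
Per-layer scan distance = 11900 / 0.19 = 62631.6 mm.
Laser time per layer: 62631.6 / 1940 → 32.2843 s.
Per-layer time = 32.2843 + 11.4, so 43.6843 s.
Build time = 610 × 43.6843 = 26647.423 s = 7.40 hours.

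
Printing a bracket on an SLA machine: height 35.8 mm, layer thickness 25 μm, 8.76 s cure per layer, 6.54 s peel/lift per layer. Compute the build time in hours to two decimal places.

6.09 hours

Number of layers: 35.8 / 0.025 → 1432 (rounded up).
Per-layer time = 8.76 + 6.54 = 15.3 s.
Total = 1432 × 15.3 = 21909.6 s = 6.09 hours.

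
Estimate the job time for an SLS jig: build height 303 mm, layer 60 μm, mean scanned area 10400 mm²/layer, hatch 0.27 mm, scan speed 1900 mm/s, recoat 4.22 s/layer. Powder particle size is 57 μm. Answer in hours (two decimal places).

Number of layers: 303 / 0.06 → 5050 (rounded up).
Scan path per layer = 10400 / 0.27 = 38518.5 mm.
Scan time per layer = 38518.5 / 1900 = 20.2729 s.
Time per layer: 20.2729 + 4.22 → 24.4929 s.
Build time = 5050 × 24.4929 = 123689.145 s = 34.36 hours.

34.36 hours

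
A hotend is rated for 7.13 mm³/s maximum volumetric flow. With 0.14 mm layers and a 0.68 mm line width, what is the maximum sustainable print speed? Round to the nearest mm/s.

Extrusion cross-section = 0.14 × 0.68, so 0.0952 mm².
Max speed = 7.13 / 0.0952 = 74.89 ≈ 75 mm/s.

75 mm/s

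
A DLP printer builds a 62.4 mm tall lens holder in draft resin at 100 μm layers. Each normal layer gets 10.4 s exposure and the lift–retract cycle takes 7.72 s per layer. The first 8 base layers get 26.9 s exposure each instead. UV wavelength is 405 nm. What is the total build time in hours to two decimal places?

3.18 hours

Layer count = ceil(62.4 / 0.1) = 624.
Base layers = 8 × (26.9 + 7.72), so 276.96 s.
Remaining layers: 616 × (10.4 + 7.72) → 11161.92 s.
Sum: 276.96 + 11161.92 = 11438.88 s → 3.18 hours.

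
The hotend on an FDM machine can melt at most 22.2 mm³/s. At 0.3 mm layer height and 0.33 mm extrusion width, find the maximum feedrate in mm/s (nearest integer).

224 mm/s

Bead cross-section = 0.3 × 0.33, so 0.099 mm².
v_max = Q/A = 22.2/0.099 = 224.24 mm/s → 224 mm/s.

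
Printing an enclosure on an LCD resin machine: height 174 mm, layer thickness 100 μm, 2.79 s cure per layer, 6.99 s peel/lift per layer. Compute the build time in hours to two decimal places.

4.73 hours

Layer count = ceil(174 / 0.1) = 1740.
Per-layer time = 2.79 + 6.99 = 9.78 s.
Total = 1740 × 9.78 = 17017.2 s = 4.73 hours.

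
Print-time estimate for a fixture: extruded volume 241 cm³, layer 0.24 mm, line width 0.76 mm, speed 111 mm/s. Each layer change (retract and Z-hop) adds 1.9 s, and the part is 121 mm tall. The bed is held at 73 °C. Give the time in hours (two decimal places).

Bead cross-section = 0.24 × 0.76 = 0.1824 mm².
Toolpath length = 241 cm³ / 0.1824 mm² = 241000 / 0.1824 = 1321271.9 mm.
Time extruding = 1321271.9 / 111, so 11903.4 s.
Number of layers: 121 / 0.24 → 505 (rounded up).
Non-print overhead = 505 × 1.9, so 959.5 s.
Total = 11903.4 + 959.5 = 12862.9 s = 3.57 hours.

3.57 hours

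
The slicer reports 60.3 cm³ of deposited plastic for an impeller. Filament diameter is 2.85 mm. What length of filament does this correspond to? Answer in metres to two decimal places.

Filament cross-section = π × (2.85/2)² = 6.3794 mm².
Length = 60.3 cm³ / 6.3794 mm² = 60300 / 6.3794 = 9452.3 mm = 9.45 m.

9.45 m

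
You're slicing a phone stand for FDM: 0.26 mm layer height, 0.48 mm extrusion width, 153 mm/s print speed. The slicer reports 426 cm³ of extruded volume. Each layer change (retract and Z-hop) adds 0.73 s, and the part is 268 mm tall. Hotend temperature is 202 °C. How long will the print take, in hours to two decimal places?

6.41 hours

Extrusion cross-section = 0.26 × 0.48, so 0.1248 mm².
Path length: 426000 mm³ / 0.1248 mm² → 3413461.5 mm.
Extrusion time = 3413461.5 / 153 = 22310.2 s.
Layer count = ceil(268 / 0.26) = 1031.
Non-print overhead = 1031 × 0.73, so 752.63 s.
Total = 22310.2 + 752.63 = 23062.83 s = 6.41 hours.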